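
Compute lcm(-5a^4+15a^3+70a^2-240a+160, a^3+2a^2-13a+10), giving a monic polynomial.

a^5+2a^4-29a^3-22a^2+208a-160

Apply the Euclidean algorithm:
  -5a^4+15a^3+70a^2-240a+160 = (-5a+25)(a^3+2a^2-13a+10) + (-45a^2+135a-90)
  a^3+2a^2-13a+10 = (-(1/45)a-1/9)(-45a^2+135a-90) + (0)
Last nonzero remainder: -45a^2+135a-90. Dividing through by -45 gives the monic gcd a^2-3a+2.
Then lcm(f, g) = f·g / gcd(f, g); expanding and making the result monic gives the answer.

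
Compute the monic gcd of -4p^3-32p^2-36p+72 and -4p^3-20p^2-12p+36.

p^2+2p-3

Euclidean algorithm in ℚ[p]:
  -4p^3-32p^2-36p+72 = (-4p^3-20p^2-12p+36) + (-12p^2-24p+36)
  -4p^3-20p^2-12p+36 = ((1/3)p+1)(-12p^2-24p+36) + (0)
Last nonzero remainder: -12p^2-24p+36. Dividing through by -12 gives the monic gcd p^2+2p-3.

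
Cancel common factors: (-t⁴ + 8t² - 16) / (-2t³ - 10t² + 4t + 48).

Euclidean algorithm in ℚ[t]:
  -t⁴ + 8t² - 16 = ((1/2)t - 5/2)(-2t³ - 10t² + 4t + 48) + (-19t² - 14t + 104)
  -2t³ - 10t² + 4t + 48 = ((2/19)t + 162/361)(-19t² - 14t + 104) + (-(240/361)t + 480/361)
  -19t² - 14t + 104 = ((6859/240)t + 4693/60)(-(240/361)t + 480/361) + (0)
Last nonzero remainder: -(240/361)t + 480/361. Dividing through by -240/361 gives the monic gcd t - 2.
Cancel t - 2 from numerator and denominator to get the reduced form.

(t³ + 2t² - 4t - 8)/(2t² + 14t + 24)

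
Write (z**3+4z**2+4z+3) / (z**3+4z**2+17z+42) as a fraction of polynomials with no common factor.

(z**2+z+1)/(z**2+z+14)

Repeated division with remainder:
  z**3+4z**2+4z+3 = (z**3+4z**2+17z+42) + (-13z-39)
  z**3+4z**2+17z+42 = (-(1/13)z**2-(1/13)z-14/13)(-13z-39) + (0)
Last nonzero remainder: -13z-39. Dividing through by -13 gives the monic gcd z+3.
Cancel z+3 from numerator and denominator to get the reduced form.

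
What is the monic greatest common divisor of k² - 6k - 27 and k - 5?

1

Apply the Euclidean algorithm:
  k² - 6k - 27 = (k - 1)(k - 5) + (-32)
  k - 5 = (-(1/32)k + 5/32)(-32) + (0)
The last nonzero remainder is the constant -32, so the polynomials are coprime and gcd = 1.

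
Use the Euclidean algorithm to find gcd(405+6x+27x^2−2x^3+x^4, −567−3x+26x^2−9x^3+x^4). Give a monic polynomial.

Repeated division with remainder:
  x^4−2x^3+27x^2+6x+405 = (x^4−9x^3+26x^2−3x−567) + (7x^3+x^2+9x+972)
  x^4−9x^3+26x^2−3x−567 = ((1/7)x−64/49)(7x^3+x^2+9x+972) + ((1275/49)x^2−(6375/49)x+34425/49)
  7x^3+x^2+9x+972 = ((343/1275)x+588/425)((1275/49)x^2−(6375/49)x+34425/49) + (0)
Last nonzero remainder: (1275/49)x^2−(6375/49)x+34425/49. Dividing through by 1275/49 gives the monic gcd x^2−5x+27.

27−5x+x^2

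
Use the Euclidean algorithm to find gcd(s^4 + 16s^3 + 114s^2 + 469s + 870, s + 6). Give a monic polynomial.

s + 6

Euclidean algorithm in ℚ[s]:
  s^4 + 16s^3 + 114s^2 + 469s + 870 = (s^3 + 10s^2 + 54s + 145)(s + 6) + (0)
The last nonzero remainder s + 6 is already monic.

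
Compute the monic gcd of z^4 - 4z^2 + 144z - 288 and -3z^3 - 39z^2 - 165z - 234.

z + 6

Repeated division with remainder:
  z^4 - 4z^2 + 144z - 288 = (-(1/3)z + 13/3)(-3z^3 - 39z^2 - 165z - 234) + (110z^2 + 781z + 726)
  -3z^3 - 39z^2 - 165z - 234 = (-(3/110)z - 177/1100)(110z^2 + 781z + 726) + (-(1953/100)z - 5859/50)
  110z^2 + 781z + 726 = (-(11000/1953)z - 12100/1953)(-(1953/100)z - 5859/50) + (0)
Last nonzero remainder: -(1953/100)z - 5859/50. Dividing through by -1953/100 gives the monic gcd z + 6.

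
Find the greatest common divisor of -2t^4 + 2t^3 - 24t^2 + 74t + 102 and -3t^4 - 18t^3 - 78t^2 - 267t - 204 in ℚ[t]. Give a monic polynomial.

t^3 + 2t^2 + 18t + 17

Repeated division with remainder:
  -2t^4 + 2t^3 - 24t^2 + 74t + 102 = (2/3)(-3t^4 - 18t^3 - 78t^2 - 267t - 204) + (14t^3 + 28t^2 + 252t + 238)
  -3t^4 - 18t^3 - 78t^2 - 267t - 204 = (-(3/14)t - 6/7)(14t^3 + 28t^2 + 252t + 238) + (0)
Last nonzero remainder: 14t^3 + 28t^2 + 252t + 238. Dividing through by 14 gives the monic gcd t^3 + 2t^2 + 18t + 17.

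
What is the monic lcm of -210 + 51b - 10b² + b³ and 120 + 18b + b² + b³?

-840 - 6b + 11b² - 6b³ + b⁴

Euclidean algorithm in ℚ[b]:
  b³ - 10b² + 51b - 210 = (b³ + b² + 18b + 120) + (-11b² + 33b - 330)
  b³ + b² + 18b + 120 = (-(1/11)b - 4/11)(-11b² + 33b - 330) + (0)
Last nonzero remainder: -11b² + 33b - 330. Dividing through by -11 gives the monic gcd b² - 3b + 30.
Then lcm(f, g) = f·g / gcd(f, g); expanding and making the result monic gives the answer.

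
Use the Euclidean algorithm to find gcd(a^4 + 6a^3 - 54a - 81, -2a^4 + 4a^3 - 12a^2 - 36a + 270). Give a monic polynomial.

a^2 - 9

Repeated division with remainder:
  a^4 + 6a^3 - 54a - 81 = (-1/2)(-2a^4 + 4a^3 - 12a^2 - 36a + 270) + (8a^3 - 6a^2 - 72a + 54)
  -2a^4 + 4a^3 - 12a^2 - 36a + 270 = (-(1/4)a + 5/16)(8a^3 - 6a^2 - 72a + 54) + (-(225/8)a^2 + 2025/8)
  8a^3 - 6a^2 - 72a + 54 = (-(64/225)a + 16/75)(-(225/8)a^2 + 2025/8) + (0)
Last nonzero remainder: -(225/8)a^2 + 2025/8. Dividing through by -225/8 gives the monic gcd a^2 - 9.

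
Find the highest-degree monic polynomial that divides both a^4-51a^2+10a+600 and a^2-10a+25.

Euclidean algorithm in ℚ[a]:
  a^4-51a^2+10a+600 = (a^2+10a+24)(a^2-10a+25) + (0)
The last nonzero remainder a^2-10a+25 is already monic.

a^2-10a+25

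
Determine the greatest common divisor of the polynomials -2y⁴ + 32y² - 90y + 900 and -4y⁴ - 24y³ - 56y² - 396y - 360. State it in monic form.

Repeated division with remainder:
  -2y⁴ + 32y² - 90y + 900 = (1/2)(-4y⁴ - 24y³ - 56y² - 396y - 360) + (12y³ + 60y² + 108y + 1080)
  -4y⁴ - 24y³ - 56y² - 396y - 360 = (-(1/3)y - 1/3)(12y³ + 60y² + 108y + 1080) + (0)
Last nonzero remainder: 12y³ + 60y² + 108y + 1080. Dividing through by 12 gives the monic gcd y³ + 5y² + 9y + 90.

y³ + 5y² + 9y + 90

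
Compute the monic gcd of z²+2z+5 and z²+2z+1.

1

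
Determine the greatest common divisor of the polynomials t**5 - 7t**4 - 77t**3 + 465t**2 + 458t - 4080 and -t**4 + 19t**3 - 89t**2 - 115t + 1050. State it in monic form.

Apply the Euclidean algorithm:
  t**5 - 7t**4 - 77t**3 + 465t**2 + 458t - 4080 = (-t - 12)(-t**4 + 19t**3 - 89t**2 - 115t + 1050) + (62t**3 - 718t**2 + 128t + 8520)
  -t**4 + 19t**3 - 89t**2 - 115t + 1050 = (-(1/62)t + 115/961)(62t**3 - 718t**2 + 128t + 8520) + (-(975/961)t**2 + (6825/961)t + 29250/961)
  62t**3 - 718t**2 + 128t + 8520 = (-(59582/975)t + 272924/975)(-(975/961)t**2 + (6825/961)t + 29250/961) + (0)
Last nonzero remainder: -(975/961)t**2 + (6825/961)t + 29250/961. Dividing through by -975/961 gives the monic gcd t**2 - 7t - 30.

t**2 - 7t - 30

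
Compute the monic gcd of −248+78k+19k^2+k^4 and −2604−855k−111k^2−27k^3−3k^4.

Euclidean algorithm in ℚ[k]:
  k^4+19k^2+78k−248 = (−1/3)(−3k^4−27k^3−111k^2−855k−2604) + (−9k^3−18k^2−207k−1116)
  −3k^4−27k^3−111k^2−855k−2604 = ((1/3)k+7/3)(−9k^3−18k^2−207k−1116) + (0)
Last nonzero remainder: −9k^3−18k^2−207k−1116. Dividing through by −9 gives the monic gcd k^3+2k^2+23k+124.

124+23k+2k^2+k^3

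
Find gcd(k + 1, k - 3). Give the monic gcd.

By polynomial division,
  k + 1 = (k - 3) + (4)
  k - 3 = ((1/4)k - 3/4)(4) + (0)
The last nonzero remainder is the constant 4, so the polynomials are coprime and gcd = 1.

1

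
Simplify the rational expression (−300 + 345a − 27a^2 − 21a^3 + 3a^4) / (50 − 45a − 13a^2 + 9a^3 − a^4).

Apply the Euclidean algorithm:
  3a^4 − 21a^3 − 27a^2 + 345a − 300 = (−3)(−a^4 + 9a^3 − 13a^2 − 45a + 50) + (6a^3 − 66a^2 + 210a − 150)
  −a^4 + 9a^3 − 13a^2 − 45a + 50 = (−(1/6)a − 1/3)(6a^3 − 66a^2 + 210a − 150) + (0)
Last nonzero remainder: 6a^3 − 66a^2 + 210a − 150. Dividing through by 6 gives the monic gcd a^3 − 11a^2 + 35a − 25.
Cancel a^3 − 11a^2 + 35a − 25 from numerator and denominator to get the reduced form.

(−12 − 3a)/(2 + a)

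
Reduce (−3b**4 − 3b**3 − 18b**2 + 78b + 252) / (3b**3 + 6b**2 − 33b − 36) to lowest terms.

(−b**3 − 4b**2 − 18b − 28)/(b**2 + 5b + 4)

Apply the Euclidean algorithm:
  −3b**4 − 3b**3 − 18b**2 + 78b + 252 = (−b + 1)(3b**3 + 6b**2 − 33b − 36) + (−57b**2 + 75b + 288)
  3b**3 + 6b**2 − 33b − 36 = (−(1/19)b − 63/361)(−57b**2 + 75b + 288) + (−(1716/361)b + 5148/361)
  −57b**2 + 75b + 288 = ((6859/572)b + 2888/143)(−(1716/361)b + 5148/361) + (0)
Last nonzero remainder: −(1716/361)b + 5148/361. Dividing through by −1716/361 gives the monic gcd b − 3.
Cancel b − 3 from numerator and denominator to get the reduced form.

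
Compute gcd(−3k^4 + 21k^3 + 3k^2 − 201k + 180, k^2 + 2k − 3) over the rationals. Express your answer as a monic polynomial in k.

By polynomial division,
  −3k^4 + 21k^3 + 3k^2 − 201k + 180 = (−3k^2 + 27k − 60)(k^2 + 2k − 3) + (0)
The last nonzero remainder k^2 + 2k − 3 is already monic.

k^2 + 2k − 3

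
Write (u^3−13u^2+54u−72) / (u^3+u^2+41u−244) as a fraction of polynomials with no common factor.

Apply the Euclidean algorithm:
  u^3−13u^2+54u−72 = (u^3+u^2+41u−244) + (−14u^2+13u+172)
  u^3+u^2+41u−244 = (−(1/14)u−27/196)(−14u^2+13u+172) + ((10795/196)u−10795/49)
  −14u^2+13u+172 = (−(2744/10795)u−8428/10795)((10795/196)u−10795/49) + (0)
Last nonzero remainder: (10795/196)u−10795/49. Dividing through by 10795/196 gives the monic gcd u−4.
Cancel u−4 from numerator and denominator to get the reduced form.

(u^2−9u+18)/(u^2+5u+61)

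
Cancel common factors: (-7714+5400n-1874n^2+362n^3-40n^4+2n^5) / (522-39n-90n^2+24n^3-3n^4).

(266-122n+26n^2-2n^3)/(-18-3n+3n^2)

Euclidean algorithm in ℚ[n]:
  2n^5-40n^4+362n^3-1874n^2+5400n-7714 = (-(2/3)n+8)(-3n^4+24n^3-90n^2-39n+522) + (110n^3-1180n^2+6060n-11890)
  -3n^4+24n^3-90n^2-39n+522 = (-(3/110)n-9/121)(110n^3-1180n^2+6060n-11890) + (-(1512/121)n^2+(10584/121)n-43848/121)
  110n^3-1180n^2+6060n-11890 = (-(6655/756)n+24805/756)(-(1512/121)n^2+(10584/121)n-43848/121) + (0)
Last nonzero remainder: -(1512/121)n^2+(10584/121)n-43848/121. Dividing through by -1512/121 gives the monic gcd n^2-7n+29.
Cancel n^2-7n+29 from numerator and denominator to get the reduced form.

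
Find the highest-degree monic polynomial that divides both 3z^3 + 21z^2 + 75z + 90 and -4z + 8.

1

Apply the Euclidean algorithm:
  3z^3 + 21z^2 + 75z + 90 = (-(3/4)z^2 - (27/4)z - 129/4)(-4z + 8) + (348)
  -4z + 8 = (-(1/87)z + 2/87)(348) + (0)
The last nonzero remainder is the constant 348, so the polynomials are coprime and gcd = 1.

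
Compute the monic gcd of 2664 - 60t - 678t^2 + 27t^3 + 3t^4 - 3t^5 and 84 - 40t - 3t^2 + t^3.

-12 + 4t + t^2

Euclidean algorithm in ℚ[t]:
  -3t^5 + 3t^4 + 27t^3 - 678t^2 - 60t + 2664 = (-3t^2 - 6t - 111)(t^3 - 3t^2 - 40t + 84) + (-999t^2 - 3996t + 11988)
  t^3 - 3t^2 - 40t + 84 = (-(1/999)t + 7/999)(-999t^2 - 3996t + 11988) + (0)
Last nonzero remainder: -999t^2 - 3996t + 11988. Dividing through by -999 gives the monic gcd t^2 + 4t - 12.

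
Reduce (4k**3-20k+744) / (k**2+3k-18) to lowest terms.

(4k**2-24k+124)/(k-3)

Euclidean algorithm in ℚ[k]:
  4k**3-20k+744 = (4k-12)(k**2+3k-18) + (88k+528)
  k**2+3k-18 = ((1/88)k-3/88)(88k+528) + (0)
Last nonzero remainder: 88k+528. Dividing through by 88 gives the monic gcd k+6.
Cancel k+6 from numerator and denominator to get the reduced form.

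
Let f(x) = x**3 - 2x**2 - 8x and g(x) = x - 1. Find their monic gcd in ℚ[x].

Apply the Euclidean algorithm:
  x**3 - 2x**2 - 8x = (x**2 - x - 9)(x - 1) + (-9)
  x - 1 = (-(1/9)x + 1/9)(-9) + (0)
The last nonzero remainder is the constant -9, so the polynomials are coprime and gcd = 1.

1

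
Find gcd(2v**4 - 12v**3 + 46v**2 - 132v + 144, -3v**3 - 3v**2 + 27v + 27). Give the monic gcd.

v - 3

Apply the Euclidean algorithm:
  2v**4 - 12v**3 + 46v**2 - 132v + 144 = (-(2/3)v + 14/3)(-3v**3 - 3v**2 + 27v + 27) + (78v**2 - 240v + 18)
  -3v**3 - 3v**2 + 27v + 27 = (-(1/26)v - 53/338)(78v**2 - 240v + 18) + (-(1680/169)v + 5040/169)
  78v**2 - 240v + 18 = (-(2197/280)v + 169/280)(-(1680/169)v + 5040/169) + (0)
Last nonzero remainder: -(1680/169)v + 5040/169. Dividing through by -1680/169 gives the monic gcd v - 3.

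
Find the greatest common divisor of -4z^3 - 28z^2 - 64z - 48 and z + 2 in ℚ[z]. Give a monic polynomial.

Apply the Euclidean algorithm:
  -4z^3 - 28z^2 - 64z - 48 = (-4z^2 - 20z - 24)(z + 2) + (0)
The last nonzero remainder z + 2 is already monic.

z + 2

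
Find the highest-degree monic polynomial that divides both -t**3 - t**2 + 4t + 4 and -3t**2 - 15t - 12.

Euclidean algorithm in ℚ[t]:
  -t**3 - t**2 + 4t + 4 = ((1/3)t - 4/3)(-3t**2 - 15t - 12) + (-12t - 12)
  -3t**2 - 15t - 12 = ((1/4)t + 1)(-12t - 12) + (0)
Last nonzero remainder: -12t - 12. Dividing through by -12 gives the monic gcd t + 1.

t + 1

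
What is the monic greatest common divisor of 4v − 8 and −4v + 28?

1

By polynomial division,
  4v − 8 = (−1)(−4v + 28) + (20)
  −4v + 28 = (−(1/5)v + 7/5)(20) + (0)
The last nonzero remainder is the constant 20, so the polynomials are coprime and gcd = 1.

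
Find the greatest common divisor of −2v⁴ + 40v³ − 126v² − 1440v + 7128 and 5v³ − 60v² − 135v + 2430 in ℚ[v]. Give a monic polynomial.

By polynomial division,
  −2v⁴ + 40v³ − 126v² − 1440v + 7128 = (−(2/5)v + 16/5)(5v³ − 60v² − 135v + 2430) + (12v² − 36v − 648)
  5v³ − 60v² − 135v + 2430 = ((5/12)v − 15/4)(12v² − 36v − 648) + (0)
Last nonzero remainder: 12v² − 36v − 648. Dividing through by 12 gives the monic gcd v² − 3v − 54.

v² − 3v − 54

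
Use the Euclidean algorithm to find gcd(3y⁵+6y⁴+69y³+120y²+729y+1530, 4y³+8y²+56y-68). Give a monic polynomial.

y²+3y+17

Apply the Euclidean algorithm:
  3y⁵+6y⁴+69y³+120y²+729y+1530 = ((3/4)y²+27/4)(4y³+8y²+56y-68) + (117y²+351y+1989)
  4y³+8y²+56y-68 = ((4/117)y-4/117)(117y²+351y+1989) + (0)
Last nonzero remainder: 117y²+351y+1989. Dividing through by 117 gives the monic gcd y²+3y+17.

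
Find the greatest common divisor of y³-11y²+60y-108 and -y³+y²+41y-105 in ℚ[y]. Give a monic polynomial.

y-3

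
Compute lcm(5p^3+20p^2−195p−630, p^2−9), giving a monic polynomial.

p^4+p^3−51p^2−9p+378

By polynomial division,
  5p^3+20p^2−195p−630 = (5p+20)(p^2−9) + (−150p−450)
  p^2−9 = (−(1/150)p+1/50)(−150p−450) + (0)
Last nonzero remainder: −150p−450. Dividing through by −150 gives the monic gcd p+3.
Then lcm(f, g) = f·g / gcd(f, g); expanding and making the result monic gives the answer.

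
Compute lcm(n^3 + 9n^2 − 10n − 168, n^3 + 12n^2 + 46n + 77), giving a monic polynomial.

By polynomial division,
  n^3 + 9n^2 − 10n − 168 = (n^3 + 12n^2 + 46n + 77) + (−3n^2 − 56n − 245)
  n^3 + 12n^2 + 46n + 77 = (−(1/3)n + 20/9)(−3n^2 − 56n − 245) + ((799/9)n + 5593/9)
  −3n^2 − 56n − 245 = (−(27/799)n − 315/799)((799/9)n + 5593/9) + (0)
Last nonzero remainder: (799/9)n + 5593/9. Dividing through by 799/9 gives the monic gcd n + 7.
Then lcm(f, g) = f·g / gcd(f, g); expanding and making the result monic gives the answer.

n^5 + 14n^4 + 46n^3 − 119n^2 − 950n − 1848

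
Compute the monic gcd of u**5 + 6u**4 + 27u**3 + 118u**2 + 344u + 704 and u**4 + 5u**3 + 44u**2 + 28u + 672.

u**2 - 2u + 16

By polynomial division,
  u**5 + 6u**4 + 27u**3 + 118u**2 + 344u + 704 = (u + 1)(u**4 + 5u**3 + 44u**2 + 28u + 672) + (-22u**3 + 46u**2 - 356u + 32)
  u**4 + 5u**3 + 44u**2 + 28u + 672 = (-(1/22)u - 39/121)(-22u**3 + 46u**2 - 356u + 32) + ((5160/121)u**2 - (10320/121)u + 82560/121)
  -22u**3 + 46u**2 - 356u + 32 = (-(1331/2580)u + 121/2580)((5160/121)u**2 - (10320/121)u + 82560/121) + (0)
Last nonzero remainder: (5160/121)u**2 - (10320/121)u + 82560/121. Dividing through by 5160/121 gives the monic gcd u**2 - 2u + 16.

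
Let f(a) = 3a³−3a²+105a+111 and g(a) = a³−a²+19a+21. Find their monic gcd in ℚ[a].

Euclidean algorithm in ℚ[a]:
  3a³−3a²+105a+111 = (3)(a³−a²+19a+21) + (48a+48)
  a³−a²+19a+21 = ((1/48)a²−(1/24)a+7/16)(48a+48) + (0)
Last nonzero remainder: 48a+48. Dividing through by 48 gives the monic gcd a+1.

a+1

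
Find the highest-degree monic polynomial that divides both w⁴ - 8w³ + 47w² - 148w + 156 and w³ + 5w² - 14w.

w - 2

Apply the Euclidean algorithm:
  w⁴ - 8w³ + 47w² - 148w + 156 = (w - 13)(w³ + 5w² - 14w) + (126w² - 330w + 156)
  w³ + 5w² - 14w = ((1/126)w + 80/1323)(126w² - 330w + 156) + ((2080/441)w - 4160/441)
  126w² - 330w + 156 = ((27783/1040)w - 1323/80)((2080/441)w - 4160/441) + (0)
Last nonzero remainder: (2080/441)w - 4160/441. Dividing through by 2080/441 gives the monic gcd w - 2.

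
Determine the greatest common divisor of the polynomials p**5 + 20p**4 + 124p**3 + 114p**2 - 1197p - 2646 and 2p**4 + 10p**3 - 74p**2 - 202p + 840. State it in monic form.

p**2 + 4p - 21

Euclidean algorithm in ℚ[p]:
  p**5 + 20p**4 + 124p**3 + 114p**2 - 1197p - 2646 = ((1/2)p + 15/2)(2p**4 + 10p**3 - 74p**2 - 202p + 840) + (86p**3 + 770p**2 - 102p - 8946)
  2p**4 + 10p**3 - 74p**2 - 202p + 840 = ((1/43)p - 170/1849)(86p**3 + 770p**2 - 102p - 8946) + (-(1540/1849)p**2 - (6160/1849)p + 32340/1849)
  86p**3 + 770p**2 - 102p - 8946 = (-(79507/770)p - 393837/770)(-(1540/1849)p**2 - (6160/1849)p + 32340/1849) + (0)
Last nonzero remainder: -(1540/1849)p**2 - (6160/1849)p + 32340/1849. Dividing through by -1540/1849 gives the monic gcd p**2 + 4p - 21.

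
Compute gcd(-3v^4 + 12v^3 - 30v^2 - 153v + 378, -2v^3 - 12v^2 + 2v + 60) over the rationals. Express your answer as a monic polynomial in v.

v^2 + v - 6

Apply the Euclidean algorithm:
  -3v^4 + 12v^3 - 30v^2 - 153v + 378 = ((3/2)v - 15)(-2v^3 - 12v^2 + 2v + 60) + (-213v^2 - 213v + 1278)
  -2v^3 - 12v^2 + 2v + 60 = ((2/213)v + 10/213)(-213v^2 - 213v + 1278) + (0)
Last nonzero remainder: -213v^2 - 213v + 1278. Dividing through by -213 gives the monic gcd v^2 + v - 6.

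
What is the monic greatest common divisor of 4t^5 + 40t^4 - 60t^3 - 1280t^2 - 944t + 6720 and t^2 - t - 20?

By polynomial division,
  4t^5 + 40t^4 - 60t^3 - 1280t^2 - 944t + 6720 = (4t^3 + 44t^2 + 64t - 336)(t^2 - t - 20) + (0)
The last nonzero remainder t^2 - t - 20 is already monic.

t^2 - t - 20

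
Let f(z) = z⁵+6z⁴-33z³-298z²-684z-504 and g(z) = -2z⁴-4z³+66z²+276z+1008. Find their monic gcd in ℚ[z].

z²-z-42

By polynomial division,
  z⁵+6z⁴-33z³-298z²-684z-504 = (-(1/2)z-2)(-2z⁴-4z³+66z²+276z+1008) + (-8z³-28z²+372z+1512)
  -2z⁴-4z³+66z²+276z+1008 = ((1/4)z-3/8)(-8z³-28z²+372z+1512) + (-(75/2)z²+(75/2)z+1575)
  -8z³-28z²+372z+1512 = ((16/75)z+24/25)(-(75/2)z²+(75/2)z+1575) + (0)
Last nonzero remainder: -(75/2)z²+(75/2)z+1575. Dividing through by -75/2 gives the monic gcd z²-z-42.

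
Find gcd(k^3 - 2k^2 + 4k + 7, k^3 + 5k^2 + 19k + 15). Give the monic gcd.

k + 1

Apply the Euclidean algorithm:
  k^3 - 2k^2 + 4k + 7 = (k^3 + 5k^2 + 19k + 15) + (-7k^2 - 15k - 8)
  k^3 + 5k^2 + 19k + 15 = (-(1/7)k - 20/49)(-7k^2 - 15k - 8) + ((575/49)k + 575/49)
  -7k^2 - 15k - 8 = (-(343/575)k - 392/575)((575/49)k + 575/49) + (0)
Last nonzero remainder: (575/49)k + 575/49. Dividing through by 575/49 gives the monic gcd k + 1.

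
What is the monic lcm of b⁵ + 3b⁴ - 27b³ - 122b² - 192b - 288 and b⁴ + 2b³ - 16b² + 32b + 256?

b⁷ - 3b⁶ - 29b⁵ + 88b⁴ + 108b³ - 1088b² - 1344b - 4608

Euclidean algorithm in ℚ[b]:
  b⁵ + 3b⁴ - 27b³ - 122b² - 192b - 288 = (b + 1)(b⁴ + 2b³ - 16b² + 32b + 256) + (-13b³ - 138b² - 480b - 544)
  b⁴ + 2b³ - 16b² + 32b + 256 = (-(1/13)b + 112/169)(-13b³ - 138b² - 480b - 544) + ((6512/169)b² + (52096/169)b + 104192/169)
  -13b³ - 138b² - 480b - 544 = (-(2197/6512)b - 2873/3256)((6512/169)b² + (52096/169)b + 104192/169) + (0)
Last nonzero remainder: (6512/169)b² + (52096/169)b + 104192/169. Dividing through by 6512/169 gives the monic gcd b² + 8b + 16.
Then lcm(f, g) = f·g / gcd(f, g); expanding and making the result monic gives the answer.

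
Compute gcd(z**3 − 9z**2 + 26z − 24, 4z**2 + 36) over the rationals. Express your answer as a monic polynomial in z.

By polynomial division,
  z**3 − 9z**2 + 26z − 24 = ((1/4)z − 9/4)(4z**2 + 36) + (17z + 57)
  4z**2 + 36 = ((4/17)z − 228/289)(17z + 57) + (23400/289)
  17z + 57 = ((4913/23400)z + 5491/7800)(23400/289) + (0)
The last nonzero remainder is the constant 23400/289, so the polynomials are coprime and gcd = 1.

1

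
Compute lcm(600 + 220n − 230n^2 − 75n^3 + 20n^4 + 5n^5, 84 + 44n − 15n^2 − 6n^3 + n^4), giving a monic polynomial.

−840 − 188n + 366n^2 + 59n^3 − 43n^4 − 3n^5 + n^6

Euclidean algorithm in ℚ[n]:
  5n^5 + 20n^4 − 75n^3 − 230n^2 + 220n + 600 = (5n + 50)(n^4 − 6n^3 − 15n^2 + 44n + 84) + (300n^3 + 300n^2 − 2400n − 3600)
  n^4 − 6n^3 − 15n^2 + 44n + 84 = ((1/300)n − 7/300)(300n^3 + 300n^2 − 2400n − 3600) + (0)
Last nonzero remainder: 300n^3 + 300n^2 − 2400n − 3600. Dividing through by 300 gives the monic gcd n^3 + n^2 − 8n − 12.
Then lcm(f, g) = f·g / gcd(f, g); expanding and making the result monic gives the answer.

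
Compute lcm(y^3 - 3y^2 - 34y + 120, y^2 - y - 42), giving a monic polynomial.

y^4 - 10y^3 - 13y^2 + 358y - 840

Apply the Euclidean algorithm:
  y^3 - 3y^2 - 34y + 120 = (y - 2)(y^2 - y - 42) + (6y + 36)
  y^2 - y - 42 = ((1/6)y - 7/6)(6y + 36) + (0)
Last nonzero remainder: 6y + 36. Dividing through by 6 gives the monic gcd y + 6.
Then lcm(f, g) = f·g / gcd(f, g); expanding and making the result monic gives the answer.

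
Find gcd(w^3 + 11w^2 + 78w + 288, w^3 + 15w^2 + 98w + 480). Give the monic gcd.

w^2 + 5w + 48

Apply the Euclidean algorithm:
  w^3 + 11w^2 + 78w + 288 = (w^3 + 15w^2 + 98w + 480) + (-4w^2 - 20w - 192)
  w^3 + 15w^2 + 98w + 480 = (-(1/4)w - 5/2)(-4w^2 - 20w - 192) + (0)
Last nonzero remainder: -4w^2 - 20w - 192. Dividing through by -4 gives the monic gcd w^2 + 5w + 48.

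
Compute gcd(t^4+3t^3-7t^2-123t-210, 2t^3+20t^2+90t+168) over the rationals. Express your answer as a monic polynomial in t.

By polynomial division,
  t^4+3t^3-7t^2-123t-210 = ((1/2)t-7/2)(2t^3+20t^2+90t+168) + (18t^2+108t+378)
  2t^3+20t^2+90t+168 = ((1/9)t+4/9)(18t^2+108t+378) + (0)
Last nonzero remainder: 18t^2+108t+378. Dividing through by 18 gives the monic gcd t^2+6t+21.

t^2+6t+21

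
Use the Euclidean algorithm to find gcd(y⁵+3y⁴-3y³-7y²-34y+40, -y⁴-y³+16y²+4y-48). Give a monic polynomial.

y²+2y-8

Repeated division with remainder:
  y⁵+3y⁴-3y³-7y²-34y+40 = (-y-2)(-y⁴-y³+16y²+4y-48) + (11y³+29y²-74y-56)
  -y⁴-y³+16y²+4y-48 = (-(1/11)y+18/121)(11y³+29y²-74y-56) + ((600/121)y²+(1200/121)y-4800/121)
  11y³+29y²-74y-56 = ((1331/600)y+847/600)((600/121)y²+(1200/121)y-4800/121) + (0)
Last nonzero remainder: (600/121)y²+(1200/121)y-4800/121. Dividing through by 600/121 gives the monic gcd y²+2y-8.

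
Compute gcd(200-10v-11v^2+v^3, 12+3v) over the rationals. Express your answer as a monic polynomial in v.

4+v

Euclidean algorithm in ℚ[v]:
  v^3-11v^2-10v+200 = ((1/3)v^2-5v+50/3)(3v+12) + (0)
Last nonzero remainder: 3v+12. Dividing through by 3 gives the monic gcd v+4.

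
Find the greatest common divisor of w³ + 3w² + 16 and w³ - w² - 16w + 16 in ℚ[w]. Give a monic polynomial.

w + 4

Repeated division with remainder:
  w³ + 3w² + 16 = (w³ - w² - 16w + 16) + (4w² + 16w)
  w³ - w² - 16w + 16 = ((1/4)w - 5/4)(4w² + 16w) + (4w + 16)
  4w² + 16w = (w)(4w + 16) + (0)
Last nonzero remainder: 4w + 16. Dividing through by 4 gives the monic gcd w + 4.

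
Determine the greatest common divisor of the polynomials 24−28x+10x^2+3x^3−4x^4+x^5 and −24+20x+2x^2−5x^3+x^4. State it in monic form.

8−4x−2x^2+x^3

Euclidean algorithm in ℚ[x]:
  x^5−4x^4+3x^3+10x^2−28x+24 = (x+1)(x^4−5x^3+2x^2+20x−24) + (6x^3−12x^2−24x+48)
  x^4−5x^3+2x^2+20x−24 = ((1/6)x−1/2)(6x^3−12x^2−24x+48) + (0)
Last nonzero remainder: 6x^3−12x^2−24x+48. Dividing through by 6 gives the monic gcd x^3−2x^2−4x+8.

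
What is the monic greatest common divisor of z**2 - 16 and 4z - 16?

Repeated division with remainder:
  z**2 - 16 = ((1/4)z + 1)(4z - 16) + (0)
Last nonzero remainder: 4z - 16. Dividing through by 4 gives the monic gcd z - 4.

z - 4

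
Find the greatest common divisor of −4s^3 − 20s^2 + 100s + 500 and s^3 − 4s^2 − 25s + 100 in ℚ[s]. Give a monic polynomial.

s^2 − 25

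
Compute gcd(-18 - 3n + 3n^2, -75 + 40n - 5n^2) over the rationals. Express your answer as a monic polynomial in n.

-3 + n

By polynomial division,
  3n^2 - 3n - 18 = (-3/5)(-5n^2 + 40n - 75) + (21n - 63)
  -5n^2 + 40n - 75 = (-(5/21)n + 25/21)(21n - 63) + (0)
Last nonzero remainder: 21n - 63. Dividing through by 21 gives the monic gcd n - 3.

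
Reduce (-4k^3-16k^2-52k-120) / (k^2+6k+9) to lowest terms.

(-4k^2-4k-40)/(k+3)

Euclidean algorithm in ℚ[k]:
  -4k^3-16k^2-52k-120 = (-4k+8)(k^2+6k+9) + (-64k-192)
  k^2+6k+9 = (-(1/64)k-3/64)(-64k-192) + (0)
Last nonzero remainder: -64k-192. Dividing through by -64 gives the monic gcd k+3.
Cancel k+3 from numerator and denominator to get the reduced form.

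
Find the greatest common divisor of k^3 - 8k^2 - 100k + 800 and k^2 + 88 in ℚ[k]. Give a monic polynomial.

By polynomial division,
  k^3 - 8k^2 - 100k + 800 = (k - 8)(k^2 + 88) + (-188k + 1504)
  k^2 + 88 = (-(1/188)k - 2/47)(-188k + 1504) + (152)
  -188k + 1504 = (-(47/38)k + 188/19)(152) + (0)
The last nonzero remainder is the constant 152, so the polynomials are coprime and gcd = 1.

1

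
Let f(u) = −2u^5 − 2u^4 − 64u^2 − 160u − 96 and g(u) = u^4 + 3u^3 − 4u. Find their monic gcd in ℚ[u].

Apply the Euclidean algorithm:
  −2u^5 − 2u^4 − 64u^2 − 160u − 96 = (−2u + 4)(u^4 + 3u^3 − 4u) + (−12u^3 − 72u^2 − 144u − 96)
  u^4 + 3u^3 − 4u = (−(1/12)u + 1/4)(−12u^3 − 72u^2 − 144u − 96) + (6u^2 + 24u + 24)
  −12u^3 − 72u^2 − 144u − 96 = (−2u − 4)(6u^2 + 24u + 24) + (0)
Last nonzero remainder: 6u^2 + 24u + 24. Dividing through by 6 gives the monic gcd u^2 + 4u + 4.

u^2 + 4u + 4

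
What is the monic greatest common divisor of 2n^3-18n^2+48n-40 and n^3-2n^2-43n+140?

By polynomial division,
  2n^3-18n^2+48n-40 = (2)(n^3-2n^2-43n+140) + (-14n^2+134n-320)
  n^3-2n^2-43n+140 = (-(1/14)n-53/98)(-14n^2+134n-320) + ((324/49)n-1620/49)
  -14n^2+134n-320 = (-(343/162)n+784/81)((324/49)n-1620/49) + (0)
Last nonzero remainder: (324/49)n-1620/49. Dividing through by 324/49 gives the monic gcd n-5.

n-5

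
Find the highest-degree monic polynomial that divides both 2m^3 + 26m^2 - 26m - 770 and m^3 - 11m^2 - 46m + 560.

m + 7

By polynomial division,
  2m^3 + 26m^2 - 26m - 770 = (2)(m^3 - 11m^2 - 46m + 560) + (48m^2 + 66m - 1890)
  m^3 - 11m^2 - 46m + 560 = ((1/48)m - 33/128)(48m^2 + 66m - 1890) + ((665/64)m + 4655/64)
  48m^2 + 66m - 1890 = ((3072/665)m - 3456/133)((665/64)m + 4655/64) + (0)
Last nonzero remainder: (665/64)m + 4655/64. Dividing through by 665/64 gives the monic gcd m + 7.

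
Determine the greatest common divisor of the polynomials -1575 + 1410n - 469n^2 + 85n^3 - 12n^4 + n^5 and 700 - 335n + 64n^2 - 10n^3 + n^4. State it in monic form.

-175 + 40n - 6n^2 + n^3

Apply the Euclidean algorithm:
  n^5 - 12n^4 + 85n^3 - 469n^2 + 1410n - 1575 = (n - 2)(n^4 - 10n^3 + 64n^2 - 335n + 700) + (n^3 - 6n^2 + 40n - 175)
  n^4 - 10n^3 + 64n^2 - 335n + 700 = (n - 4)(n^3 - 6n^2 + 40n - 175) + (0)
The last nonzero remainder n^3 - 6n^2 + 40n - 175 is already monic.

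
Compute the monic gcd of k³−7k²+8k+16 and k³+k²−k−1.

k+1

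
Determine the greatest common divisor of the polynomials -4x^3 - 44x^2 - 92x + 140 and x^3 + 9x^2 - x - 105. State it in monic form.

Repeated division with remainder:
  -4x^3 - 44x^2 - 92x + 140 = (-4)(x^3 + 9x^2 - x - 105) + (-8x^2 - 96x - 280)
  x^3 + 9x^2 - x - 105 = (-(1/8)x + 3/8)(-8x^2 - 96x - 280) + (0)
Last nonzero remainder: -8x^2 - 96x - 280. Dividing through by -8 gives the monic gcd x^2 + 12x + 35.

x^2 + 12x + 35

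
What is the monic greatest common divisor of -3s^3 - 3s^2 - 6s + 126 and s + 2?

By polynomial division,
  -3s^3 - 3s^2 - 6s + 126 = (-3s^2 + 3s - 12)(s + 2) + (150)
  s + 2 = ((1/150)s + 1/75)(150) + (0)
The last nonzero remainder is the constant 150, so the polynomials are coprime and gcd = 1.

1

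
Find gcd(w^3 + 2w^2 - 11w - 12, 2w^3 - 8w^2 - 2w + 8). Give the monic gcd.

Euclidean algorithm in ℚ[w]:
  w^3 + 2w^2 - 11w - 12 = (1/2)(2w^3 - 8w^2 - 2w + 8) + (6w^2 - 10w - 16)
  2w^3 - 8w^2 - 2w + 8 = ((1/3)w - 7/9)(6w^2 - 10w - 16) + (-(40/9)w - 40/9)
  6w^2 - 10w - 16 = (-(27/20)w + 18/5)(-(40/9)w - 40/9) + (0)
Last nonzero remainder: -(40/9)w - 40/9. Dividing through by -40/9 gives the monic gcd w + 1.

w + 1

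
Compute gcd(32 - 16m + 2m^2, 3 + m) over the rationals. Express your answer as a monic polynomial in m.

Repeated division with remainder:
  2m^2 - 16m + 32 = (2m - 22)(m + 3) + (98)
  m + 3 = ((1/98)m + 3/98)(98) + (0)
The last nonzero remainder is the constant 98, so the polynomials are coprime and gcd = 1.

1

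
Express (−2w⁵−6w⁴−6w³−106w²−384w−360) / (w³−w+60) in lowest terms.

(−2w³−14w²−32w−24)/(w+4)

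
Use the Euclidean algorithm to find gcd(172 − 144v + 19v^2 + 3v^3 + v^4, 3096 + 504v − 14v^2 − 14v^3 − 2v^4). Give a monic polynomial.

43 + 7v + v^2

Repeated division with remainder:
  v^4 + 3v^3 + 19v^2 − 144v + 172 = (−1/2)(−2v^4 − 14v^3 − 14v^2 + 504v + 3096) + (−4v^3 + 12v^2 + 108v + 1720)
  −2v^4 − 14v^3 − 14v^2 + 504v + 3096 = ((1/2)v + 5)(−4v^3 + 12v^2 + 108v + 1720) + (−128v^2 − 896v − 5504)
  −4v^3 + 12v^2 + 108v + 1720 = ((1/32)v − 5/16)(−128v^2 − 896v − 5504) + (0)
Last nonzero remainder: −128v^2 − 896v − 5504. Dividing through by −128 gives the monic gcd v^2 + 7v + 43.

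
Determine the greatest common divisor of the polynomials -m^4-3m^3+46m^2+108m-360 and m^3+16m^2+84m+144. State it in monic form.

By polynomial division,
  -m^4-3m^3+46m^2+108m-360 = (-m+13)(m^3+16m^2+84m+144) + (-78m^2-840m-2232)
  m^3+16m^2+84m+144 = (-(1/78)m-34/507)(-78m^2-840m-2232) + (-(160/169)m-960/169)
  -78m^2-840m-2232 = ((6591/80)m+15717/40)(-(160/169)m-960/169) + (0)
Last nonzero remainder: -(160/169)m-960/169. Dividing through by -160/169 gives the monic gcd m+6.

m+6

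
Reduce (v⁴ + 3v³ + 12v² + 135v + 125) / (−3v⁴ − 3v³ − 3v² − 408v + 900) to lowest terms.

(−v² − 6v − 5)/(3v² + 12v − 36)

Repeated division with remainder:
  v⁴ + 3v³ + 12v² + 135v + 125 = (−1/3)(−3v⁴ − 3v³ − 3v² − 408v + 900) + (2v³ + 11v² − v + 425)
  −3v⁴ − 3v³ − 3v² − 408v + 900 = (−(3/2)v + 27/4)(2v³ + 11v² − v + 425) + (−(315/4)v² + (945/4)v − 7875/4)
  2v³ + 11v² − v + 425 = (−(8/315)v − 68/315)(−(315/4)v² + (945/4)v − 7875/4) + (0)
Last nonzero remainder: −(315/4)v² + (945/4)v − 7875/4. Dividing through by −315/4 gives the monic gcd v² − 3v + 25.
Cancel v² − 3v + 25 from numerator and denominator to get the reduced form.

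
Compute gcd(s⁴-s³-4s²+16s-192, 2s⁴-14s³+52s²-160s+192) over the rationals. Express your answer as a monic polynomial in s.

Euclidean algorithm in ℚ[s]:
  s⁴-s³-4s²+16s-192 = (1/2)(2s⁴-14s³+52s²-160s+192) + (6s³-30s²+96s-288)
  2s⁴-14s³+52s²-160s+192 = ((1/3)s-2/3)(6s³-30s²+96s-288) + (0)
Last nonzero remainder: 6s³-30s²+96s-288. Dividing through by 6 gives the monic gcd s³-5s²+16s-48.

s³-5s²+16s-48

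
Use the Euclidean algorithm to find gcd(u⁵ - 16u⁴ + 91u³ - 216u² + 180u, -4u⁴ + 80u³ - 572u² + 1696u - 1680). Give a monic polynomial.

u³ - 13u² + 52u - 60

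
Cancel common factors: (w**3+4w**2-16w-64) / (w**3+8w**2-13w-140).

By polynomial division,
  w**3+4w**2-16w-64 = (w**3+8w**2-13w-140) + (-4w**2-3w+76)
  w**3+8w**2-13w-140 = (-(1/4)w-29/16)(-4w**2-3w+76) + ((9/16)w-9/4)
  -4w**2-3w+76 = (-(64/9)w-304/9)((9/16)w-9/4) + (0)
Last nonzero remainder: (9/16)w-9/4. Dividing through by 9/16 gives the monic gcd w-4.
Cancel w-4 from numerator and denominator to get the reduced form.

(w**2+8w+16)/(w**2+12w+35)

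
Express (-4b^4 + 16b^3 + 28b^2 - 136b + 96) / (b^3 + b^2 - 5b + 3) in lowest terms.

(-4b^2 + 24b - 32)/(b - 1)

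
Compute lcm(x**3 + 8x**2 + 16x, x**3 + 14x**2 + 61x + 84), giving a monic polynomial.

x**5 + 18x**4 + 117x**3 + 328x**2 + 336x

By polynomial division,
  x**3 + 8x**2 + 16x = (x**3 + 14x**2 + 61x + 84) + (-6x**2 - 45x - 84)
  x**3 + 14x**2 + 61x + 84 = (-(1/6)x - 13/12)(-6x**2 - 45x - 84) + (-(7/4)x - 7)
  -6x**2 - 45x - 84 = ((24/7)x + 12)(-(7/4)x - 7) + (0)
Last nonzero remainder: -(7/4)x - 7. Dividing through by -7/4 gives the monic gcd x + 4.
Then lcm(f, g) = f·g / gcd(f, g); expanding and making the result monic gives the answer.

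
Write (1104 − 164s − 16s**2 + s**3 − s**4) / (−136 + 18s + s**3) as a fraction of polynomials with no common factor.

(−276 − 28s − 3s**2 − s**3)/(34 + 4s + s**2)

Repeated division with remainder:
  −s**4 + s**3 − 16s**2 − 164s + 1104 = (−s + 1)(s**3 + 18s − 136) + (2s**2 − 318s + 1240)
  s**3 + 18s − 136 = ((1/2)s + 159/2)(2s**2 − 318s + 1240) + (24679s − 98716)
  2s**2 − 318s + 1240 = ((2/24679)s − 310/24679)(24679s − 98716) + (0)
Last nonzero remainder: 24679s − 98716. Dividing through by 24679 gives the monic gcd s − 4.
Cancel s − 4 from numerator and denominator to get the reduced form.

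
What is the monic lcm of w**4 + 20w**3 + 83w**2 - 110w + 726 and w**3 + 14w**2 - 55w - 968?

By polynomial division,
  w**4 + 20w**3 + 83w**2 - 110w + 726 = (w + 6)(w**3 + 14w**2 - 55w - 968) + (54w**2 + 1188w + 6534)
  w**3 + 14w**2 - 55w - 968 = ((1/54)w - 4/27)(54w**2 + 1188w + 6534) + (0)
Last nonzero remainder: 54w**2 + 1188w + 6534. Dividing through by 54 gives the monic gcd w**2 + 22w + 121.
Then lcm(f, g) = f·g / gcd(f, g); expanding and making the result monic gives the answer.

w**5 + 12w**4 - 77w**3 - 774w**2 + 1606w - 5808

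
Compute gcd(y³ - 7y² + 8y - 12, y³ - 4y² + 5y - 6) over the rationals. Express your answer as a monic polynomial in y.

y² - y + 2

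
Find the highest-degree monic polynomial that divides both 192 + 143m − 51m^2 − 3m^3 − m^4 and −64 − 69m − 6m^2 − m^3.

Repeated division with remainder:
  −m^4 − 3m^3 − 51m^2 + 143m + 192 = (m − 3)(−m^3 − 6m^2 − 69m − 64) + (0)
Last nonzero remainder: −m^3 − 6m^2 − 69m − 64. Dividing through by −1 gives the monic gcd m^3 + 6m^2 + 69m + 64.

64 + 69m + 6m^2 + m^3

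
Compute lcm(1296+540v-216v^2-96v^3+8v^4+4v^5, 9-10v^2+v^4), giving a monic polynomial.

Repeated division with remainder:
  4v^5+8v^4-96v^3-216v^2+540v+1296 = (4v+8)(v^4-10v^2+9) + (-56v^3-136v^2+504v+1224)
  v^4-10v^2+9 = (-(1/56)v+17/392)(-56v^3-136v^2+504v+1224) + ((240/49)v^2-2160/49)
  -56v^3-136v^2+504v+1224 = (-(343/30)v-833/30)((240/49)v^2-2160/49) + (0)
Last nonzero remainder: (240/49)v^2-2160/49. Dividing through by 240/49 gives the monic gcd v^2-9.
Then lcm(f, g) = f·g / gcd(f, g); expanding and making the result monic gives the answer.

-324-135v+378v^2+159v^3-56v^4-25v^5+2v^6+v^7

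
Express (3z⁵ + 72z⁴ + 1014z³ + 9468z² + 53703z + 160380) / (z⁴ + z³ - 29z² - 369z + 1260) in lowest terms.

(3z³ + 39z² + 405z + 2673)/(z² - 10z + 21)

Euclidean algorithm in ℚ[z]:
  3z⁵ + 72z⁴ + 1014z³ + 9468z² + 53703z + 160380 = (3z + 69)(z⁴ + z³ - 29z² - 369z + 1260) + (1032z³ + 12576z² + 75384z + 73440)
  z⁴ + z³ - 29z² - 369z + 1260 = ((1/1032)z - 481/44376)(1032z³ + 12576z² + 75384z + 73440) + ((63360/1849)z² + (696960/1849)z + 3801600/1849)
  1032z³ + 12576z² + 75384z + 73440 = ((79507/2640)z + 31433/880)((63360/1849)z² + (696960/1849)z + 3801600/1849) + (0)
Last nonzero remainder: (63360/1849)z² + (696960/1849)z + 3801600/1849. Dividing through by 63360/1849 gives the monic gcd z² + 11z + 60.
Cancel z² + 11z + 60 from numerator and denominator to get the reduced form.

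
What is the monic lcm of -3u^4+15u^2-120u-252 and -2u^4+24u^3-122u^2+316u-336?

Apply the Euclidean algorithm:
  -3u^4+15u^2-120u-252 = (3/2)(-2u^4+24u^3-122u^2+316u-336) + (-36u^3+198u^2-594u+252)
  -2u^4+24u^3-122u^2+316u-336 = ((1/18)u-13/36)(-36u^3+198u^2-594u+252) + (-(35/2)u^2+(175/2)u-245)
  -36u^3+198u^2-594u+252 = ((72/35)u-36/35)(-(35/2)u^2+(175/2)u-245) + (0)
Last nonzero remainder: -(35/2)u^2+(175/2)u-245. Dividing through by -35/2 gives the monic gcd u^2-5u+14.
Then lcm(f, g) = f·g / gcd(f, g); expanding and making the result monic gives the answer.

u^6-7u^5+7u^4+75u^3-256u^2-108u+1008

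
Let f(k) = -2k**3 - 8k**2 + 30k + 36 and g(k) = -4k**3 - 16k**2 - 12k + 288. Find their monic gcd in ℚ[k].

k - 3

By polynomial division,
  -2k**3 - 8k**2 + 30k + 36 = (1/2)(-4k**3 - 16k**2 - 12k + 288) + (36k - 108)
  -4k**3 - 16k**2 - 12k + 288 = (-(1/9)k**2 - (7/9)k - 8/3)(36k - 108) + (0)
Last nonzero remainder: 36k - 108. Dividing through by 36 gives the monic gcd k - 3.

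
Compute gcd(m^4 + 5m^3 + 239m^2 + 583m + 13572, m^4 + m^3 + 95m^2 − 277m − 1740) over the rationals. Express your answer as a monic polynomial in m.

Euclidean algorithm in ℚ[m]:
  m^4 + 5m^3 + 239m^2 + 583m + 13572 = (m^4 + m^3 + 95m^2 − 277m − 1740) + (4m^3 + 144m^2 + 860m + 15312)
  m^4 + m^3 + 95m^2 − 277m − 1740 = ((1/4)m − 35/4)(4m^3 + 144m^2 + 860m + 15312) + (1140m^2 + 3420m + 132240)
  4m^3 + 144m^2 + 860m + 15312 = ((1/285)m + 11/95)(1140m^2 + 3420m + 132240) + (0)
Last nonzero remainder: 1140m^2 + 3420m + 132240. Dividing through by 1140 gives the monic gcd m^2 + 3m + 116.

m^2 + 3m + 116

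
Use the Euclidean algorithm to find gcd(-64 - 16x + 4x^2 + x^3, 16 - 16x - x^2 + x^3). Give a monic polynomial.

-16 + x^2

By polynomial division,
  x^3 + 4x^2 - 16x - 64 = (x^3 - x^2 - 16x + 16) + (5x^2 - 80)
  x^3 - x^2 - 16x + 16 = ((1/5)x - 1/5)(5x^2 - 80) + (0)
Last nonzero remainder: 5x^2 - 80. Dividing through by 5 gives the monic gcd x^2 - 16.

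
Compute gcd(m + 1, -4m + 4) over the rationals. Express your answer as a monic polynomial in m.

Apply the Euclidean algorithm:
  m + 1 = (-1/4)(-4m + 4) + (2)
  -4m + 4 = (-2m + 2)(2) + (0)
The last nonzero remainder is the constant 2, so the polynomials are coprime and gcd = 1.

1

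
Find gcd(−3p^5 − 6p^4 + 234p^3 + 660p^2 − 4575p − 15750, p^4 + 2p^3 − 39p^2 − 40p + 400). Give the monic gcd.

p^2 + 10p + 25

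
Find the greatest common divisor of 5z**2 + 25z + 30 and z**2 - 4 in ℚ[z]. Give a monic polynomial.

z + 2

By polynomial division,
  5z**2 + 25z + 30 = (5)(z**2 - 4) + (25z + 50)
  z**2 - 4 = ((1/25)z - 2/25)(25z + 50) + (0)
Last nonzero remainder: 25z + 50. Dividing through by 25 gives the monic gcd z + 2.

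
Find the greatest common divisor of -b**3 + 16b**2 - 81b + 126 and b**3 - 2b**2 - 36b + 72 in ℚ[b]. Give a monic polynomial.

b - 6

Apply the Euclidean algorithm:
  -b**3 + 16b**2 - 81b + 126 = (-1)(b**3 - 2b**2 - 36b + 72) + (14b**2 - 117b + 198)
  b**3 - 2b**2 - 36b + 72 = ((1/14)b + 89/196)(14b**2 - 117b + 198) + ((585/196)b - 1755/98)
  14b**2 - 117b + 198 = ((2744/585)b - 2156/195)((585/196)b - 1755/98) + (0)
Last nonzero remainder: (585/196)b - 1755/98. Dividing through by 585/196 gives the monic gcd b - 6.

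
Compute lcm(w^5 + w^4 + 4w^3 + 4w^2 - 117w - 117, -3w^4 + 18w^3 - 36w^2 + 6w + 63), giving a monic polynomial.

w^7 - 3w^6 + 7w^5 - 5w^4 - 105w^3 + 379w^2 - 351w - 819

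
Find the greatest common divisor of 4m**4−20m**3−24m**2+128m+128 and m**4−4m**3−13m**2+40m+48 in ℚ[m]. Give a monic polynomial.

By polynomial division,
  4m**4−20m**3−24m**2+128m+128 = (4)(m**4−4m**3−13m**2+40m+48) + (−4m**3+28m**2−32m−64)
  m**4−4m**3−13m**2+40m+48 = (−(1/4)m−3/4)(−4m**3+28m**2−32m−64) + (0)
Last nonzero remainder: −4m**3+28m**2−32m−64. Dividing through by −4 gives the monic gcd m**3−7m**2+8m+16.

m**3−7m**2+8m+16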